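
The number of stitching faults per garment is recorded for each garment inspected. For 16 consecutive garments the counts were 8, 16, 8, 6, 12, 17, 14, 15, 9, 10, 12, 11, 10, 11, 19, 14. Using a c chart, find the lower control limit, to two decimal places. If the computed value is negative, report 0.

c̄ = (8 + 16 + 8 + 6 + 12 + 17 + 14 + 15 + 9 + 10 + 12 + 11 + 10 + 11 + 19 + 14) / 16 = 192 / 16 = 12.0000
LCL = c̄ − 3√c̄ = 12.0000 − 3 × 3.4641 = 1.6077

1.61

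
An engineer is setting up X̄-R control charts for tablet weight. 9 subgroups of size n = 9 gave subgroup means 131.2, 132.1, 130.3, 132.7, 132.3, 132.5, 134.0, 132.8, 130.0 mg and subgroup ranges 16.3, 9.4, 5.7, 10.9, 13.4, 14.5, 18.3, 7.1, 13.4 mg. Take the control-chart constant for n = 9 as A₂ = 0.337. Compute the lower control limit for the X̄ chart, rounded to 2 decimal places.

X̄̄ = (131.2 + 132.1 + 130.3 + 132.7 + 132.3 + 132.5 + 134.0 + 132.8 + 130.0) / 9 = 1187.9000 / 9 = 131.9889
R̄ = (16.3 + 9.4 + 5.7 + 10.9 + 13.4 + 14.5 + 18.3 + 7.1 + 13.4) / 9 = 109.0000 / 9 = 12.1111
LCL = X̄̄ − A₂·R̄ = 131.9889 − 0.337 × 12.1111 = 127.9074

127.91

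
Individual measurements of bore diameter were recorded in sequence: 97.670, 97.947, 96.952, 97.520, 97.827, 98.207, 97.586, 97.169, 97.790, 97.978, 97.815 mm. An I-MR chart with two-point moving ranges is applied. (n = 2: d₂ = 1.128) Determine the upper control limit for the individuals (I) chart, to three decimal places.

X̄ = (97.670 + 97.947 + 96.952 + 97.520 + 97.827 + 98.207 + 97.586 + 97.169 + 97.790 + 97.978 + 97.815) / 11 = 97.6783
Moving ranges: 0.277, 0.995, 0.568, 0.307, 0.380, 0.621, 0.417, 0.621, 0.188, 0.163; M̄R̄ = 4.5370 / 10 = 0.4537
UCL = X̄ + 3·M̄R̄/d₂ = 97.6783 + 3 × 0.4537 / 1.128 = 98.8849

98.885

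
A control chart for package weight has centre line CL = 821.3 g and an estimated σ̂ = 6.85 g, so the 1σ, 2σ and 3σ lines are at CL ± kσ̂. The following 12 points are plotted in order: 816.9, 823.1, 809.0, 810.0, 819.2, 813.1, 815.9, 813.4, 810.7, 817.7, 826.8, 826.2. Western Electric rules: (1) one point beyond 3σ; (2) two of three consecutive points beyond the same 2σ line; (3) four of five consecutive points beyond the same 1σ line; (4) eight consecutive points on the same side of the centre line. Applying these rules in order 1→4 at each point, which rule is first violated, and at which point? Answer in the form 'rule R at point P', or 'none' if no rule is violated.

Zone of each point (C = within 1σ̂, B = 1σ̂–2σ̂, A = 2σ̂–3σ̂, * = beyond 3σ̂; sign = side of CL): 1:-C, 2:+C, 3:-B, 4:-B, 5:-C, 6:-B, 7:-C, 8:-B, 9:-B, 10:-C, 11:+C, 12:+C
Rule 4 (eight consecutive points on the same side of the centre line) is satisfied at point 10.

rule 4 at point 10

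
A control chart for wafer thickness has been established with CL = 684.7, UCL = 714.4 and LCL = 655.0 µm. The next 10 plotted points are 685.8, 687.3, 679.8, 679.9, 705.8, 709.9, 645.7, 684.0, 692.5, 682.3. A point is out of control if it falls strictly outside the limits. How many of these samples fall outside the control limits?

Compare each point to [655.0, 714.4]: sample 7 = 645.7 < LCL.

1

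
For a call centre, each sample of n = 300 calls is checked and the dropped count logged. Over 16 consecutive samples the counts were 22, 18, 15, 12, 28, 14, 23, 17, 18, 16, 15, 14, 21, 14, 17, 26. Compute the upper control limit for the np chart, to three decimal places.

p̄ = Σdᵢ / (k·n) = 290 / (16 × 300) = 0.06042
UCL = np̄ + 3·√(np̄(1−p̄)) = 18.1250 + 3 × √(18.1250×0.93958) = 18.1250 + 3 × 4.1267 = 30.5052

30.505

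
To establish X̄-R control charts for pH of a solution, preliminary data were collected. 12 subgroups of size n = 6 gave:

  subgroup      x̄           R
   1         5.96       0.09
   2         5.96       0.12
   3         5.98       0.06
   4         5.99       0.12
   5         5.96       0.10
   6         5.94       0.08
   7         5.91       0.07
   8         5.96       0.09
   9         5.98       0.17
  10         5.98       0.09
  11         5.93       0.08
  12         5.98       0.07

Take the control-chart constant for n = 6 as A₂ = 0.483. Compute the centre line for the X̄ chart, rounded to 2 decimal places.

5.96

X̄̄ = (5.96 + 5.96 + 5.98 + 5.99 + 5.96 + 5.94 + 5.91 + 5.96 + 5.98 + 5.98 + 5.93 + 5.98) / 12 = 71.5300 / 12 = 5.9608
CL = X̄̄ = 5.9608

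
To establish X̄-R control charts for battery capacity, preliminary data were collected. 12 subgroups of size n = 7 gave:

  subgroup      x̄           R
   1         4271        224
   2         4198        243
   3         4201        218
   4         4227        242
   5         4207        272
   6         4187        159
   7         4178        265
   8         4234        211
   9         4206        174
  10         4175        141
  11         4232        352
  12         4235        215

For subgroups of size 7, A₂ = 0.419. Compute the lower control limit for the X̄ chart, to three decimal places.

4117.750

X̄̄ = (4271 + 4198 + 4201 + 4227 + 4207 + 4187 + 4178 + 4234 + 4206 + 4175 + 4232 + 4235) / 12 = 50551.0000 / 12 = 4212.5833
R̄ = (224 + 243 + 218 + 242 + 272 + 159 + 265 + 211 + 174 + 141 + 352 + 215) / 12 = 2716.0000 / 12 = 226.3333
LCL = X̄̄ − A₂·R̄ = 4212.5833 − 0.419 × 226.3333 = 4117.7497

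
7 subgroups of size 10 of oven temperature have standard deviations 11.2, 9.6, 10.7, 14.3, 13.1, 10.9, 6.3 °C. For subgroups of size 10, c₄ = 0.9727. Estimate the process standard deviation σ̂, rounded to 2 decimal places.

s̄ = (11.2 + 9.6 + 10.7 + 14.3 + 13.1 + 10.9 + 6.3) / 7 = 10.8714
σ̂ = s̄ / c₄ = 10.8714 / 0.9727 = 11.1765

11.18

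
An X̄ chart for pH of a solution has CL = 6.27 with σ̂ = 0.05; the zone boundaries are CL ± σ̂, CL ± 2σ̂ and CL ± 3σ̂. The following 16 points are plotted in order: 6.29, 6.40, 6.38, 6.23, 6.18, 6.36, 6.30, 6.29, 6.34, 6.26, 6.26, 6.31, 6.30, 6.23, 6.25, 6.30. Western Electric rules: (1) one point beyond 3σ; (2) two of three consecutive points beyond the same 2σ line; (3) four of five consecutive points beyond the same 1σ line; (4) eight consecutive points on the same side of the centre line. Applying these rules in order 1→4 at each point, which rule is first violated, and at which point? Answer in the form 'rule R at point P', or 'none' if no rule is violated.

Zone of each point (C = within 1σ̂, B = 1σ̂–2σ̂, A = 2σ̂–3σ̂, * = beyond 3σ̂; sign = side of CL): 1:+C, 2:+A, 3:+A, 4:-C, 5:-B, 6:+B, 7:+C, 8:+C, 9:+B, 10:-C, 11:-C, 12:+C, 13:+C, 14:-C, 15:-C, 16:+C
Rule 2 (two of three consecutive points beyond the same 2σ limit) is satisfied at point 3.

rule 2 at point 3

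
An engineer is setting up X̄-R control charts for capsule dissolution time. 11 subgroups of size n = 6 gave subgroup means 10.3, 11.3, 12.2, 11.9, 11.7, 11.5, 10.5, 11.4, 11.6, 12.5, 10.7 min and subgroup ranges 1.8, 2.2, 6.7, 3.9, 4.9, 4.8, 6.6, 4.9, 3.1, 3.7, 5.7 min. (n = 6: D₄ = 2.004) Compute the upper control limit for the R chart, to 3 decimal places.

R̄ = (1.8 + 2.2 + 6.7 + 3.9 + 4.9 + 4.8 + 6.6 + 4.9 + 3.1 + 3.7 + 5.7) / 11 = 48.3000 / 11 = 4.3909
UCL_R = D₄·R̄ = 2.004 × 4.3909 = 8.7994

8.799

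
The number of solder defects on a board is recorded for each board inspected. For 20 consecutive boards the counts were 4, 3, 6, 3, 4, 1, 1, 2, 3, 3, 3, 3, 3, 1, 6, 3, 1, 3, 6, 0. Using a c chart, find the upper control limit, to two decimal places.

8.10

c̄ = (4 + 3 + 6 + 3 + 4 + 1 + 1 + 2 + 3 + 3 + 3 + 3 + 3 + 1 + 6 + 3 + 1 + 3 + 6 + 0) / 20 = 59 / 20 = 2.9500
UCL = c̄ + 3√c̄ = 2.9500 + 3 × √2.9500 = 2.9500 + 3 × 1.7176 = 8.1027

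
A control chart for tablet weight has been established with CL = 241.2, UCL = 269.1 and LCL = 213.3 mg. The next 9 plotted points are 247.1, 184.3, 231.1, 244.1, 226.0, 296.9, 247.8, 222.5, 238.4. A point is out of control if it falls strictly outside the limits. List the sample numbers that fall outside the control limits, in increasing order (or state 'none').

Compare each point to [213.3, 269.1]: sample 2 = 184.3 < LCL; sample 6 = 296.9 > UCL.

2, 6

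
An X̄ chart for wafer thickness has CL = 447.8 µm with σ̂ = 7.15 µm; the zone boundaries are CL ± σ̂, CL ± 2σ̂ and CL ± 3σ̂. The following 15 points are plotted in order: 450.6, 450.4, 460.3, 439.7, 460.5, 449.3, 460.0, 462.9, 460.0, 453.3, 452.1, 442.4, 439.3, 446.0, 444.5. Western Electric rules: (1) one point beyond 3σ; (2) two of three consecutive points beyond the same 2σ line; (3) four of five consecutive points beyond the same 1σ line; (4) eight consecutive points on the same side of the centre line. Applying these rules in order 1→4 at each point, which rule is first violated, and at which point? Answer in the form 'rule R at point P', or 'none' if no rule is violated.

rule 3 at point 9

Zone of each point (C = within 1σ̂, B = 1σ̂–2σ̂, A = 2σ̂–3σ̂, * = beyond 3σ̂; sign = side of CL): 1:+C, 2:+C, 3:+B, 4:-B, 5:+B, 6:+C, 7:+B, 8:+A, 9:+B, 10:+C, 11:+C, 12:-C, 13:-B, 14:-C, 15:-C
Rule 3 (four of five consecutive points beyond the same 1σ limit) is satisfied at point 9.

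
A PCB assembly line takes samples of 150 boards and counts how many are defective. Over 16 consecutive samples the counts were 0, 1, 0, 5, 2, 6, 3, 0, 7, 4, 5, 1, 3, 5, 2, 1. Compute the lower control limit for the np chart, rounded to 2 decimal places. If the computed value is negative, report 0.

0.00

p̄ = Σdᵢ / (k·n) = 45 / (16 × 150) = 0.01875
LCL = np̄ − 3·√(np̄(1−p̄)) = 2.8125 − 3 × 1.6613 = -2.1713 → 0 (negative, so LCL = 0)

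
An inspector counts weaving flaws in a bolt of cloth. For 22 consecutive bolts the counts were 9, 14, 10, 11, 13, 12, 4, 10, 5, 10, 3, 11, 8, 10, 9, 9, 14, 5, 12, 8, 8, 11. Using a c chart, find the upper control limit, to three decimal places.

c̄ = (9 + 14 + 10 + 11 + 13 + 12 + 4 + 10 + 5 + 10 + 3 + 11 + 8 + 10 + 9 + 9 + 14 + 5 + 12 + 8 + 8 + 11) / 22 = 206 / 22 = 9.3636
UCL = c̄ + 3√c̄ = 9.3636 + 3 × √9.3636 = 9.3636 + 3 × 3.0600 = 18.5437

18.544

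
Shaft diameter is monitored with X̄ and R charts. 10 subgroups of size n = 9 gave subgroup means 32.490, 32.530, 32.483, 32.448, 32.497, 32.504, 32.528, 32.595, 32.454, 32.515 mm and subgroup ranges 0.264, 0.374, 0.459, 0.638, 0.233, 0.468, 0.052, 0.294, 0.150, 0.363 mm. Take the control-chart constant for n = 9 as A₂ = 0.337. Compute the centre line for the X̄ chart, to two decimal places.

X̄̄ = (32.490 + 32.530 + 32.483 + 32.448 + 32.497 + 32.504 + 32.528 + 32.595 + 32.454 + 32.515) / 10 = 325.0440 / 10 = 32.5044
CL = X̄̄ = 32.5044

32.50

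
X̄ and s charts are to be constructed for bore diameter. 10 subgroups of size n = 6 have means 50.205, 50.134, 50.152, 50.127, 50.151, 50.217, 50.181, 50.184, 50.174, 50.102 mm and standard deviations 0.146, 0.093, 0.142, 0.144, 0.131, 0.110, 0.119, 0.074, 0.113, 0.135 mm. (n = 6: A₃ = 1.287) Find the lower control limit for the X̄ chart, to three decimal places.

50.007

X̄̄ = (50.205 + 50.134 + 50.152 + 50.127 + 50.151 + 50.217 + 50.181 + 50.184 + 50.174 + 50.102) / 10 = 50.1627
s̄ = (0.146 + 0.093 + 0.142 + 0.144 + 0.131 + 0.110 + 0.119 + 0.074 + 0.113 + 0.135) / 10 = 0.1207
LCL = X̄̄ − A₃·s̄ = 50.1627 − 1.287 × 0.1207 = 50.0074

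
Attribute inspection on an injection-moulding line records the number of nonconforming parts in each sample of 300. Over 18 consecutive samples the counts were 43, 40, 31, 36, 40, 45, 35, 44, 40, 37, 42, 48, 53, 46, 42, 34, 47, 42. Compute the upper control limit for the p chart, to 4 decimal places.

p̄ = Σdᵢ / (k·n) = 745 / (18 × 300) = 0.13796
UCL = p̄ + 3·√(p̄(1−p̄)/n) = 0.13796 + 3 × √(0.13796×0.86204/300) = 0.13796 + 3 × 0.01991 = 0.19769

0.1977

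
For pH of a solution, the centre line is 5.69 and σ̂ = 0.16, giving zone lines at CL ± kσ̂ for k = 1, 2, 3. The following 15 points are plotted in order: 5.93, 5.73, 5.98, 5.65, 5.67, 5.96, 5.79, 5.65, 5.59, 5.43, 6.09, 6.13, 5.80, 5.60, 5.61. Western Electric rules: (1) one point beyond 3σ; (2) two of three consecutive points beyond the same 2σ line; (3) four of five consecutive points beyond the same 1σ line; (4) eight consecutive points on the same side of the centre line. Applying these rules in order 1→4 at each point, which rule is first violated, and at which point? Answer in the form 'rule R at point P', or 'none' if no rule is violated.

Zone of each point (C = within 1σ̂, B = 1σ̂–2σ̂, A = 2σ̂–3σ̂, * = beyond 3σ̂; sign = side of CL): 1:+B, 2:+C, 3:+B, 4:-C, 5:-C, 6:+B, 7:+C, 8:-C, 9:-C, 10:-B, 11:+A, 12:+A, 13:+C, 14:-C, 15:-C
Rule 2 (two of three consecutive points beyond the same 2σ limit) is satisfied at point 12.

rule 2 at point 12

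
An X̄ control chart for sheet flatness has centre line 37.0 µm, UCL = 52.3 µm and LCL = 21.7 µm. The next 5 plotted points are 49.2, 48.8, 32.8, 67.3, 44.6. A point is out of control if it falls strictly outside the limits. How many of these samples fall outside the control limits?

Compare each point to [21.7, 52.3]: sample 4 = 67.3 > UCL.

1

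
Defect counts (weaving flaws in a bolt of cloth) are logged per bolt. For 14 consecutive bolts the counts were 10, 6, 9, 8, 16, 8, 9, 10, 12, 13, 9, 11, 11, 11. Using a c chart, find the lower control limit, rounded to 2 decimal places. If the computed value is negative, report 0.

0.63

c̄ = (10 + 6 + 9 + 8 + 16 + 8 + 9 + 10 + 12 + 13 + 9 + 11 + 11 + 11) / 14 = 143 / 14 = 10.2143
LCL = c̄ − 3√c̄ = 10.2143 − 3 × 3.1960 = 0.6263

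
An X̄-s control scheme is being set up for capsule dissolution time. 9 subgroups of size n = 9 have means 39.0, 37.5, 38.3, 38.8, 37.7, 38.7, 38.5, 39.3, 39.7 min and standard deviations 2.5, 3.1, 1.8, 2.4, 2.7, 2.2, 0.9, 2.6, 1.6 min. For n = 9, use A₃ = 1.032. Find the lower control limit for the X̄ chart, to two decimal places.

X̄̄ = (39.0 + 37.5 + 38.3 + 38.8 + 37.7 + 38.7 + 38.5 + 39.3 + 39.7) / 9 = 38.6111
s̄ = (2.5 + 3.1 + 1.8 + 2.4 + 2.7 + 2.2 + 0.9 + 2.6 + 1.6) / 9 = 2.2000
LCL = X̄̄ − A₃·s̄ = 38.6111 − 1.032 × 2.2000 = 36.3407

36.34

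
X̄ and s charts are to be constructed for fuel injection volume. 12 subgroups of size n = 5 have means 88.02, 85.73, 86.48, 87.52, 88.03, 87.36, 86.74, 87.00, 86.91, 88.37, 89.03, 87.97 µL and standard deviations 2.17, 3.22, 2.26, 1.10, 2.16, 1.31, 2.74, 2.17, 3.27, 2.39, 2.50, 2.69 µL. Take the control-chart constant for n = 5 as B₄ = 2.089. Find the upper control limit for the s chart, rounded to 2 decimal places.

s̄ = (2.17 + 3.22 + 2.26 + 1.10 + 2.16 + 1.31 + 2.74 + 2.17 + 3.27 + 2.39 + 2.50 + 2.69) / 12 = 2.3317
UCL_s = B₄·s̄ = 2.089 × 2.3317 = 4.8709

4.87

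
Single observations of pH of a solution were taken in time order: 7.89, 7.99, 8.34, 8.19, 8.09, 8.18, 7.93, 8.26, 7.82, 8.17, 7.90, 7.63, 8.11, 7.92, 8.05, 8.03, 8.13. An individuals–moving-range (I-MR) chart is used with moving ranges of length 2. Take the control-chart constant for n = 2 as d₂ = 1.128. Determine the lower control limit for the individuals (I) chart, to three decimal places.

X̄ = (7.89 + 7.99 + 8.34 + 8.19 + 8.09 + 8.18 + 7.93 + 8.26 + 7.82 + 8.17 + 7.90 + 7.63 + 8.11 + 7.92 + 8.05 + 8.03 + 8.13) / 17 = 8.0371
Moving ranges: 0.10, 0.35, 0.15, 0.10, 0.09, 0.25, 0.33, 0.44, 0.35, 0.27, 0.27, 0.48, 0.19, 0.13, 0.02, 0.10; M̄R̄ = 3.6200 / 16 = 0.2263
LCL = X̄ − 3·M̄R̄/d₂ = 8.0371 − 3 × 0.2263 / 1.128 = 7.4353

7.435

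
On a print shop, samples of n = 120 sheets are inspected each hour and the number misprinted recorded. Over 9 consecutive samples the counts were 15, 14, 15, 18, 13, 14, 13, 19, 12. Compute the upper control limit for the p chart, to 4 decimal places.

p̄ = Σdᵢ / (k·n) = 133 / (9 × 120) = 0.12315
UCL = p̄ + 3·√(p̄(1−p̄)/n) = 0.12315 + 3 × √(0.12315×0.87685/120) = 0.12315 + 3 × 0.03000 = 0.21314

0.2131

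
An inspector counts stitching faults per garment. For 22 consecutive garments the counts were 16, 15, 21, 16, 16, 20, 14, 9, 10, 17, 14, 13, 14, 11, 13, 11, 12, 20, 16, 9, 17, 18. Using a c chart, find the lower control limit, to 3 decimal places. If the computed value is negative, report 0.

c̄ = (16 + 15 + 21 + 16 + 16 + 20 + 14 + 9 + 10 + 17 + 14 + 13 + 14 + 11 + 13 + 11 + 12 + 20 + 16 + 9 + 17 + 18) / 22 = 322 / 22 = 14.6364
LCL = c̄ − 3√c̄ = 14.6364 − 3 × 3.8258 = 3.1591

3.159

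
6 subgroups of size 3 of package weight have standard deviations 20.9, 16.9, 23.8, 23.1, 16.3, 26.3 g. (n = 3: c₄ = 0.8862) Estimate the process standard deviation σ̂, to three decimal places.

s̄ = (20.9 + 16.9 + 23.8 + 23.1 + 16.3 + 26.3) / 6 = 21.2167
σ̂ = s̄ / c₄ = 21.2167 / 0.8862 = 23.9412

23.941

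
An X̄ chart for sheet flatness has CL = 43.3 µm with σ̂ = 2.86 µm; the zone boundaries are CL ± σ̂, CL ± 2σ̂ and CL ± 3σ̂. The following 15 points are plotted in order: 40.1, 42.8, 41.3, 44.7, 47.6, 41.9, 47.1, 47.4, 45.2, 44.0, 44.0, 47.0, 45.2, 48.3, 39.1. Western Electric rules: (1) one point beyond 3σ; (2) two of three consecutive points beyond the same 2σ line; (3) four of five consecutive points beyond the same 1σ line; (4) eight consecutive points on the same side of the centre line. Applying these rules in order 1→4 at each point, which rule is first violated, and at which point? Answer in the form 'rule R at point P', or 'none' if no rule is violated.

Zone of each point (C = within 1σ̂, B = 1σ̂–2σ̂, A = 2σ̂–3σ̂, * = beyond 3σ̂; sign = side of CL): 1:-B, 2:-C, 3:-C, 4:+C, 5:+B, 6:-C, 7:+B, 8:+B, 9:+C, 10:+C, 11:+C, 12:+B, 13:+C, 14:+B, 15:-B
Rule 4 (eight consecutive points on the same side of the centre line) is satisfied at point 14.

rule 4 at point 14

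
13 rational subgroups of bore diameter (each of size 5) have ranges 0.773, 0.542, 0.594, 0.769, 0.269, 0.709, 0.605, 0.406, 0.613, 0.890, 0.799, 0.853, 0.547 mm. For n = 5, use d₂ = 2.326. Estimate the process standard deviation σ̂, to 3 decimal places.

R̄ = (0.773 + 0.542 + 0.594 + 0.769 + 0.269 + 0.709 + 0.605 + 0.406 + 0.613 + 0.890 + 0.799 + 0.853 + 0.547) / 13 = 0.6438
σ̂ = R̄ / d₂ = 0.6438 / 2.326 = 0.2768

0.277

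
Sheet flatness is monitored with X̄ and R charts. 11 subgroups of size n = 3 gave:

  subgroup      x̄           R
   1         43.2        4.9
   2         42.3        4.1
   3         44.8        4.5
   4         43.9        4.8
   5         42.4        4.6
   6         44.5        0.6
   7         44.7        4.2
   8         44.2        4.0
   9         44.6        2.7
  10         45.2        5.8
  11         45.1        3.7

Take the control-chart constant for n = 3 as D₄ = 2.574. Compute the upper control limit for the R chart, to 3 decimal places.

R̄ = (4.9 + 4.1 + 4.5 + 4.8 + 4.6 + 0.6 + 4.2 + 4.0 + 2.7 + 5.8 + 3.7) / 11 = 43.9000 / 11 = 3.9909
UCL_R = D₄·R̄ = 2.574 × 3.9909 = 10.2726

10.273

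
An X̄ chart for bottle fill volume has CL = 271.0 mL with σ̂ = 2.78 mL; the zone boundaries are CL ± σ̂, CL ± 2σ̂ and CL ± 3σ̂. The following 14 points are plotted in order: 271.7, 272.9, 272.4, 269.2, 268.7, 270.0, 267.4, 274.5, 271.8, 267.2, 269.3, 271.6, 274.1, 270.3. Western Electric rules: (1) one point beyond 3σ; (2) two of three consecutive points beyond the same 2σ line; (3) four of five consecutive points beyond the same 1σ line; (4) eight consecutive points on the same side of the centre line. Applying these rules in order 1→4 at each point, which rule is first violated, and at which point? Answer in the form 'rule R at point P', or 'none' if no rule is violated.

none

Zone of each point (C = within 1σ̂, B = 1σ̂–2σ̂, A = 2σ̂–3σ̂, * = beyond 3σ̂; sign = side of CL): 1:+C, 2:+C, 3:+C, 4:-C, 5:-C, 6:-C, 7:-B, 8:+B, 9:+C, 10:-B, 11:-C, 12:+C, 13:+B, 14:-C
No rule fires across all 14 points.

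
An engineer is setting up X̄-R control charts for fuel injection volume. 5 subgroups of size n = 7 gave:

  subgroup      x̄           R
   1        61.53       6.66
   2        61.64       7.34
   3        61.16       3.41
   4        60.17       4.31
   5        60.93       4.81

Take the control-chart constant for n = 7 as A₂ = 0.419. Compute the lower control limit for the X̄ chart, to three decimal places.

X̄̄ = (61.53 + 61.64 + 61.16 + 60.17 + 60.93) / 5 = 305.4300 / 5 = 61.0860
R̄ = (6.66 + 7.34 + 3.41 + 4.31 + 4.81) / 5 = 26.5300 / 5 = 5.3060
LCL = X̄̄ − A₂·R̄ = 61.0860 − 0.419 × 5.3060 = 58.8628

58.863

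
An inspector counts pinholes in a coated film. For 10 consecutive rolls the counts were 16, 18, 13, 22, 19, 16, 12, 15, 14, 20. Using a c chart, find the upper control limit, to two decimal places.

28.69

c̄ = (16 + 18 + 13 + 22 + 19 + 16 + 12 + 15 + 14 + 20) / 10 = 165 / 10 = 16.5000
UCL = c̄ + 3√c̄ = 16.5000 + 3 × √16.5000 = 16.5000 + 3 × 4.0620 = 28.6861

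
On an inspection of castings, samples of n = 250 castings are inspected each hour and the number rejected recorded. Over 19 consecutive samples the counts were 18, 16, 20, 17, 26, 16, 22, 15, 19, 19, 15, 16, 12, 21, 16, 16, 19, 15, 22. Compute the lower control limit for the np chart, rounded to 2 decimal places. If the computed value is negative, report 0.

5.67

p̄ = Σdᵢ / (k·n) = 340 / (19 × 250) = 0.07158
LCL = np̄ − 3·√(np̄(1−p̄)) = 17.8947 − 3 × 4.0760 = 5.6667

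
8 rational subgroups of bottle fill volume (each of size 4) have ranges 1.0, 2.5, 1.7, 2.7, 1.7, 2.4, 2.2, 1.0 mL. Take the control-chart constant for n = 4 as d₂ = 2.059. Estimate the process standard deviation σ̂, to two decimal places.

0.92

R̄ = (1.0 + 2.5 + 1.7 + 2.7 + 1.7 + 2.4 + 2.2 + 1.0) / 8 = 1.9000
σ̂ = R̄ / d₂ = 1.9000 / 2.059 = 0.9228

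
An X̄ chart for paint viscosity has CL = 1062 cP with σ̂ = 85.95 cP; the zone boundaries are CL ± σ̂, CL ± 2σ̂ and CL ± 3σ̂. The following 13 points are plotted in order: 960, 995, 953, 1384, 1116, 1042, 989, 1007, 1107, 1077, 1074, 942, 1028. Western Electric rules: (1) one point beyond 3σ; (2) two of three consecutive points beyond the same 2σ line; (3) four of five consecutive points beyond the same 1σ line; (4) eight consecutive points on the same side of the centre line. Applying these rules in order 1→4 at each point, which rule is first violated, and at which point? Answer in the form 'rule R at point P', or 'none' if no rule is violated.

Zone of each point (C = within 1σ̂, B = 1σ̂–2σ̂, A = 2σ̂–3σ̂, * = beyond 3σ̂; sign = side of CL): 1:-B, 2:-C, 3:-B, 4:+*, 5:+C, 6:-C, 7:-C, 8:-C, 9:+C, 10:+C, 11:+C, 12:-B, 13:-C
Rule 1 (one point beyond the 3σ limits) is satisfied at point 4.

rule 1 at point 4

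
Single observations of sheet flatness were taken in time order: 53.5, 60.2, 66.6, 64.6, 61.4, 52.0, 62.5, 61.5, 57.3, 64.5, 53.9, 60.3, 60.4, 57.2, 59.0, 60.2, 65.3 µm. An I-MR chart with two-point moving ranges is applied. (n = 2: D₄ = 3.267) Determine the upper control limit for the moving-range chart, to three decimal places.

Moving ranges: 6.7, 6.4, 2.0, 3.2, 9.4, 10.5, 1.0, 4.2, 7.2, 10.6, 6.4, 0.1, 3.2, 1.8, 1.2, 5.1; M̄R̄ = 79.0000 / 16 = 4.9375
UCL_MR = D₄·M̄R̄ = 3.267 × 4.9375 = 16.1308

16.131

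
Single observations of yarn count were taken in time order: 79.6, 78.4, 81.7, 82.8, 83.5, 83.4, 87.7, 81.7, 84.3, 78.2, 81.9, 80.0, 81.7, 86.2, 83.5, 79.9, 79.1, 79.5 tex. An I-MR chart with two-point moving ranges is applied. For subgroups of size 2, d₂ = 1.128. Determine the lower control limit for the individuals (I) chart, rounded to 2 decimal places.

74.85

X̄ = (79.6 + 78.4 + 81.7 + 82.8 + 83.5 + 83.4 + 87.7 + 81.7 + 84.3 + 78.2 + 81.9 + 80.0 + 81.7 + 86.2 + 83.5 + 79.9 + 79.1 + 79.5) / 18 = 81.8389
Moving ranges: 1.2, 3.3, 1.1, 0.7, 0.1, 4.3, 6.0, 2.6, 6.1, 3.7, 1.9, 1.7, 4.5, 2.7, 3.6, 0.8, 0.4; M̄R̄ = 44.7000 / 17 = 2.6294
LCL = X̄ − 3·M̄R̄/d₂ = 81.8389 − 3 × 2.6294 / 1.128 = 74.8458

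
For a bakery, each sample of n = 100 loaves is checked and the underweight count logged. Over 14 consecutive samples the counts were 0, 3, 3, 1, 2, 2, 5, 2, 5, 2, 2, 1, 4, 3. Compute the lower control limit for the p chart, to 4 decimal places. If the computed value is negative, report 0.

p̄ = Σdᵢ / (k·n) = 35 / (14 × 100) = 0.02500
LCL = p̄ − 3·√(p̄(1−p̄)/n) = 0.02500 − 3 × 0.01561 = -0.02184 → 0 (negative, so LCL = 0)

0.0000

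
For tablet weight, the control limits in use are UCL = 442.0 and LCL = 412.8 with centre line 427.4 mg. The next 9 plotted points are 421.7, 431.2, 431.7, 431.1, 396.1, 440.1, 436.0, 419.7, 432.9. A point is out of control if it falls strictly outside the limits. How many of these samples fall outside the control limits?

Compare each point to [412.8, 442.0]: sample 5 = 396.1 < LCL.

1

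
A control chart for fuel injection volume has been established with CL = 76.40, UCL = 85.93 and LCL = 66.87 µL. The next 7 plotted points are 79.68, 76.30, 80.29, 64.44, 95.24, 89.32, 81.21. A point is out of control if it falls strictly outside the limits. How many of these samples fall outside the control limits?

3

Compare each point to [66.87, 85.93]: sample 4 = 64.44 < LCL; sample 5 = 95.24 > UCL; sample 6 = 89.32 > UCL.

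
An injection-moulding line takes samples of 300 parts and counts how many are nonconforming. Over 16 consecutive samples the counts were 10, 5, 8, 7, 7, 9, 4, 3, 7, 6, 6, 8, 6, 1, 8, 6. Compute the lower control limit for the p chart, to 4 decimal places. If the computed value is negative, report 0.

0.0000

p̄ = Σdᵢ / (k·n) = 101 / (16 × 300) = 0.02104
LCL = p̄ − 3·√(p̄(1−p̄)/n) = 0.02104 − 3 × 0.00829 = -0.00382 → 0 (negative, so LCL = 0)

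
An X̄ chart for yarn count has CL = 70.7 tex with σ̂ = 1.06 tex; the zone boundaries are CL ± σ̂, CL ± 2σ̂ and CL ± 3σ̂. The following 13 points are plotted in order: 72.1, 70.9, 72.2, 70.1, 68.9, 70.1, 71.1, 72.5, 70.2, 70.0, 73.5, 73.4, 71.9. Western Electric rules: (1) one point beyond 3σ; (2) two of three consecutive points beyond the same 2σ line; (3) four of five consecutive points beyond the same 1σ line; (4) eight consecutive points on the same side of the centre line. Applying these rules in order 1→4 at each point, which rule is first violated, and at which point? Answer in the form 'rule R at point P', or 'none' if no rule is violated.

rule 2 at point 12

Zone of each point (C = within 1σ̂, B = 1σ̂–2σ̂, A = 2σ̂–3σ̂, * = beyond 3σ̂; sign = side of CL): 1:+B, 2:+C, 3:+B, 4:-C, 5:-B, 6:-C, 7:+C, 8:+B, 9:-C, 10:-C, 11:+A, 12:+A, 13:+B
Rule 2 (two of three consecutive points beyond the same 2σ limit) is satisfied at point 12.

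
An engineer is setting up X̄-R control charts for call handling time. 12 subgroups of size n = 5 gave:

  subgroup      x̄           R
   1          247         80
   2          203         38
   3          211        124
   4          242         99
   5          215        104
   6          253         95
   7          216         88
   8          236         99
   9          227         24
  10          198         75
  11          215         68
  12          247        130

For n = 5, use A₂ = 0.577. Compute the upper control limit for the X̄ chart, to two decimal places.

X̄̄ = (247 + 203 + 211 + 242 + 215 + 253 + 216 + 236 + 227 + 198 + 215 + 247) / 12 = 2710.0000 / 12 = 225.8333
R̄ = (80 + 38 + 124 + 99 + 104 + 95 + 88 + 99 + 24 + 75 + 68 + 130) / 12 = 1024.0000 / 12 = 85.3333
UCL = X̄̄ + A₂·R̄ = 225.8333 + 0.577 × 85.3333 = 275.0707

275.07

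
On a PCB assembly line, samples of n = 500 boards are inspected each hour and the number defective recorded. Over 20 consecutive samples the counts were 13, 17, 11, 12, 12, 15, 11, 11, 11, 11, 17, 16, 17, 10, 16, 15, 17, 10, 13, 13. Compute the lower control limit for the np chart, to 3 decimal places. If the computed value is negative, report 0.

p̄ = Σdᵢ / (k·n) = 268 / (20 × 500) = 0.02680
LCL = np̄ − 3·√(np̄(1−p̄)) = 13.4000 − 3 × 3.6112 = 2.5664

2.566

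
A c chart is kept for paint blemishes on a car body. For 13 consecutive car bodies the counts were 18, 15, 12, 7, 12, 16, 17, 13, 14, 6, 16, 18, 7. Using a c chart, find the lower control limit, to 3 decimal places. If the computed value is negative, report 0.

c̄ = (18 + 15 + 12 + 7 + 12 + 16 + 17 + 13 + 14 + 6 + 16 + 18 + 7) / 13 = 171 / 13 = 13.1538
LCL = c̄ − 3√c̄ = 13.1538 − 3 × 3.6268 = 2.2734

2.273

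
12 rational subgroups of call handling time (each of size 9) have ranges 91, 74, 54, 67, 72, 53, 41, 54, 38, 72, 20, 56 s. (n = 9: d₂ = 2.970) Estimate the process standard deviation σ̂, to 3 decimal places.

19.416

R̄ = (91 + 74 + 54 + 67 + 72 + 53 + 41 + 54 + 38 + 72 + 20 + 56) / 12 = 57.6667
σ̂ = R̄ / d₂ = 57.6667 / 2.970 = 19.4164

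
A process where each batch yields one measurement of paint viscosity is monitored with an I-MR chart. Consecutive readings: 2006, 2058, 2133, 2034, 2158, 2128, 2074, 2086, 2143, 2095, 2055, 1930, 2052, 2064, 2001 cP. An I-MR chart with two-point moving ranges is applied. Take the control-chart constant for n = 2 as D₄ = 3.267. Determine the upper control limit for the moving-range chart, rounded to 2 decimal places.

213.06

Moving ranges: 52, 75, 99, 124, 30, 54, 12, 57, 48, 40, 125, 122, 12, 63; M̄R̄ = 913.0000 / 14 = 65.2143
UCL_MR = D₄·M̄R̄ = 3.267 × 65.2143 = 213.0551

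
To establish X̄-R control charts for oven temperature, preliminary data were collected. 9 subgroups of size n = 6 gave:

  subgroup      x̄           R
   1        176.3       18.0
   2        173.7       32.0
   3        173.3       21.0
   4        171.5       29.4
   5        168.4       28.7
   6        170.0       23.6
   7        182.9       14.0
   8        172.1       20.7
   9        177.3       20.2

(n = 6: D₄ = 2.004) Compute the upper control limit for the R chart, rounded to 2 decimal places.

46.23

R̄ = (18.0 + 32.0 + 21.0 + 29.4 + 28.7 + 23.6 + 14.0 + 20.7 + 20.2) / 9 = 207.6000 / 9 = 23.0667
UCL_R = D₄·R̄ = 2.004 × 23.0667 = 46.2256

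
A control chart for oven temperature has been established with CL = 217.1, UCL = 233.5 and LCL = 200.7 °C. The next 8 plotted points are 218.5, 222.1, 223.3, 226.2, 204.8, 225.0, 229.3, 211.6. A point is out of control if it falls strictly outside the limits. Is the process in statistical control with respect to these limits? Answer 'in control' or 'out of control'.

in control

All 8 points lie within [200.7, 233.5].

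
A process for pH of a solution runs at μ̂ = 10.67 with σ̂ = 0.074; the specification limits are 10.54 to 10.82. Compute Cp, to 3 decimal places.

Cp = (USL − LSL) / (6σ̂) = (10.82 − 10.54) / (6 × 0.074) = 0.2800 / 0.4440 = 0.6306

0.631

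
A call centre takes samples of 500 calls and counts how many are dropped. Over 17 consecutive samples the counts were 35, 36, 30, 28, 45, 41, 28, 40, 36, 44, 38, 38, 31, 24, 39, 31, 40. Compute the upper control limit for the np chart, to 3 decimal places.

p̄ = Σdᵢ / (k·n) = 604 / (17 × 500) = 0.07106
UCL = np̄ + 3·√(np̄(1−p̄)) = 35.5294 + 3 × √(35.5294×0.92894) = 35.5294 + 3 × 5.7450 = 52.7643

52.764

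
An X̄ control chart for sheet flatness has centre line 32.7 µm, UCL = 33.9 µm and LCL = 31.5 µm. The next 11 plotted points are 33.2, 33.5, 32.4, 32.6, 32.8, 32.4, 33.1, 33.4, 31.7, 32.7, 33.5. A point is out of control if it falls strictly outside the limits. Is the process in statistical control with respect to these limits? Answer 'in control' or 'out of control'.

in control

All 11 points lie within [31.5, 33.9].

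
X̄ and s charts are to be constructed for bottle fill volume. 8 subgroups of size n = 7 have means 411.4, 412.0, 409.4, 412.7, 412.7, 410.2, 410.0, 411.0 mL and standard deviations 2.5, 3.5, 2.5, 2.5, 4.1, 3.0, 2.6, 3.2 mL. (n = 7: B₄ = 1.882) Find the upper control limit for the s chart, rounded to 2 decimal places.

5.62

s̄ = (2.5 + 3.5 + 2.5 + 2.5 + 4.1 + 3.0 + 2.6 + 3.2) / 8 = 2.9875
UCL_s = B₄·s̄ = 1.882 × 2.9875 = 5.6225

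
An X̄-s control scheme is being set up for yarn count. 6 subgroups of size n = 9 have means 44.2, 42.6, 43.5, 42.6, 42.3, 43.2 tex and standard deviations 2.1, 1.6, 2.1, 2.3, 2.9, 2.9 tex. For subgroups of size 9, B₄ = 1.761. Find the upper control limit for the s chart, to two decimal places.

s̄ = (2.1 + 1.6 + 2.1 + 2.3 + 2.9 + 2.9) / 6 = 2.3167
UCL_s = B₄·s̄ = 1.761 × 2.3167 = 4.0796

4.08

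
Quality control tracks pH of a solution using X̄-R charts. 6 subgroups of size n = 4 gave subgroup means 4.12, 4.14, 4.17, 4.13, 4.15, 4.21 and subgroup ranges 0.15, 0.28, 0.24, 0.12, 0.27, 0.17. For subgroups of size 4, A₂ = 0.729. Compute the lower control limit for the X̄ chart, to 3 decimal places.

X̄̄ = (4.12 + 4.14 + 4.17 + 4.13 + 4.15 + 4.21) / 6 = 24.9200 / 6 = 4.1533
R̄ = (0.15 + 0.28 + 0.24 + 0.12 + 0.27 + 0.17) / 6 = 1.2300 / 6 = 0.2050
LCL = X̄̄ − A₂·R̄ = 4.1533 − 0.729 × 0.2050 = 4.0039

4.004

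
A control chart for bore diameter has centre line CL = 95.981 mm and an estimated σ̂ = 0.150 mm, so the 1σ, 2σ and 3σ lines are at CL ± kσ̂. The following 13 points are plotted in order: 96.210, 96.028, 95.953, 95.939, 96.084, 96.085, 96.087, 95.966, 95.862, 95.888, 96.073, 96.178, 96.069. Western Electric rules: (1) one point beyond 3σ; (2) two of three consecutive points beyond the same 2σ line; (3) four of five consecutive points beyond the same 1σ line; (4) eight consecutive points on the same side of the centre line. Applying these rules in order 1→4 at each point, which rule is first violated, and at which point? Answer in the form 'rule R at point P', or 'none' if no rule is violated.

none

Zone of each point (C = within 1σ̂, B = 1σ̂–2σ̂, A = 2σ̂–3σ̂, * = beyond 3σ̂; sign = side of CL): 1:+B, 2:+C, 3:-C, 4:-C, 5:+C, 6:+C, 7:+C, 8:-C, 9:-C, 10:-C, 11:+C, 12:+B, 13:+C
No rule fires across all 13 points.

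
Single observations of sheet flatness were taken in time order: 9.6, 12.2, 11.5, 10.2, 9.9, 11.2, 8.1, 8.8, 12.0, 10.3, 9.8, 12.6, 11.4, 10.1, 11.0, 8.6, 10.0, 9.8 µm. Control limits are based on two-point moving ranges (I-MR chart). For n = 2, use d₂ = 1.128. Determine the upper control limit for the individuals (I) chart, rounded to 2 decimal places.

X̄ = (9.6 + 12.2 + 11.5 + 10.2 + 9.9 + 11.2 + 8.1 + 8.8 + 12.0 + 10.3 + 9.8 + 12.6 + 11.4 + 10.1 + 11.0 + 8.6 + 10.0 + 9.8) / 18 = 10.3944
Moving ranges: 2.6, 0.7, 1.3, 0.3, 1.3, 3.1, 0.7, 3.2, 1.7, 0.5, 2.8, 1.2, 1.3, 0.9, 2.4, 1.4, 0.2; M̄R̄ = 25.6000 / 17 = 1.5059
UCL = X̄ + 3·M̄R̄/d₂ = 10.3944 + 3 × 1.5059 / 1.128 = 14.3995

14.40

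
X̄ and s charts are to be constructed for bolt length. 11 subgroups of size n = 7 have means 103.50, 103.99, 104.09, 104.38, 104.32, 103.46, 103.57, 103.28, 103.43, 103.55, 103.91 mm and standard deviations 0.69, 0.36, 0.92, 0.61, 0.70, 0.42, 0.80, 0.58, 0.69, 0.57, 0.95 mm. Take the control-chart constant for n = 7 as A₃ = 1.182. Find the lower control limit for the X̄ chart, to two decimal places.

102.99

X̄̄ = (103.50 + 103.99 + 104.09 + 104.38 + 104.32 + 103.46 + 103.57 + 103.28 + 103.43 + 103.55 + 103.91) / 11 = 103.7709
s̄ = (0.69 + 0.36 + 0.92 + 0.61 + 0.70 + 0.42 + 0.80 + 0.58 + 0.69 + 0.57 + 0.95) / 11 = 0.6627
LCL = X̄̄ − A₃·s̄ = 103.7709 − 1.182 × 0.6627 = 102.9876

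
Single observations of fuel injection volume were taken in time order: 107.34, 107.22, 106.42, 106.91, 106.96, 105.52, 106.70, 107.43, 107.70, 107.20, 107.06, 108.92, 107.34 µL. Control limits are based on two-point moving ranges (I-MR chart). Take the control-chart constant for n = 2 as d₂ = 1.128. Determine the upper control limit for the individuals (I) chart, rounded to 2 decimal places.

109.16

X̄ = (107.34 + 107.22 + 106.42 + 106.91 + 106.96 + 105.52 + 106.70 + 107.43 + 107.70 + 107.20 + 107.06 + 108.92 + 107.34) / 13 = 107.1323
Moving ranges: 0.12, 0.80, 0.49, 0.05, 1.44, 1.18, 0.73, 0.27, 0.50, 0.14, 1.86, 1.58; M̄R̄ = 9.1600 / 12 = 0.7633
UCL = X̄ + 3·M̄R̄/d₂ = 107.1323 + 3 × 0.7633 / 1.128 = 109.1624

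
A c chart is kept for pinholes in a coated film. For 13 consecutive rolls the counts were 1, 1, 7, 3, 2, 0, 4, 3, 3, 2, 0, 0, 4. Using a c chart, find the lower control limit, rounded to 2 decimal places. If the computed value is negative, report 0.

0.00

c̄ = (1 + 1 + 7 + 3 + 2 + 0 + 4 + 3 + 3 + 2 + 0 + 0 + 4) / 13 = 30 / 13 = 2.3077
LCL = c̄ − 3√c̄ = 2.3077 − 3 × 1.5191 = -2.2496 → 0 (cannot be negative)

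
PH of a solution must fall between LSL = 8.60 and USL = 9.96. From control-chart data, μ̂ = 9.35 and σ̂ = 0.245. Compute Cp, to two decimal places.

Cp = (USL − LSL) / (6σ̂) = (9.96 − 8.60) / (6 × 0.245) = 1.3600 / 1.4700 = 0.9252

0.93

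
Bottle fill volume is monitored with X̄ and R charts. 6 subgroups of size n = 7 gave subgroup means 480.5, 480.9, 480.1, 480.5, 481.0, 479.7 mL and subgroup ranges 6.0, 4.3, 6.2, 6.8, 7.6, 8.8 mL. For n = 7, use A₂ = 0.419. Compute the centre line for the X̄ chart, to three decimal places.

X̄̄ = (480.5 + 480.9 + 480.1 + 480.5 + 481.0 + 479.7) / 6 = 2882.7000 / 6 = 480.4500
CL = X̄̄ = 480.4500

480.450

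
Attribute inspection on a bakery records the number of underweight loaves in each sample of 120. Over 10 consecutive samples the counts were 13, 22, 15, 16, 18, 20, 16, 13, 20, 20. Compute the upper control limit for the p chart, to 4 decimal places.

0.2404

p̄ = Σdᵢ / (k·n) = 173 / (10 × 120) = 0.14417
UCL = p̄ + 3·√(p̄(1−p̄)/n) = 0.14417 + 3 × √(0.14417×0.85583/120) = 0.14417 + 3 × 0.03207 = 0.24036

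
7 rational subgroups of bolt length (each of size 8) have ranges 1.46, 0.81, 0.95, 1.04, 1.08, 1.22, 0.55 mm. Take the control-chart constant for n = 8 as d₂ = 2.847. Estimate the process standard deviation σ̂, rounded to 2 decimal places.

R̄ = (1.46 + 0.81 + 0.95 + 1.04 + 1.08 + 1.22 + 0.55) / 7 = 1.0157
σ̂ = R̄ / d₂ = 1.0157 / 2.847 = 0.3568

0.36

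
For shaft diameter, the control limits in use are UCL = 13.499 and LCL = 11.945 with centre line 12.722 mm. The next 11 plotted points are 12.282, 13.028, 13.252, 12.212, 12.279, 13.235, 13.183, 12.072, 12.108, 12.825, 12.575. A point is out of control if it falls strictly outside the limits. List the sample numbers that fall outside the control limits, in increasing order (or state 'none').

All 11 points lie within [11.945, 13.499].

none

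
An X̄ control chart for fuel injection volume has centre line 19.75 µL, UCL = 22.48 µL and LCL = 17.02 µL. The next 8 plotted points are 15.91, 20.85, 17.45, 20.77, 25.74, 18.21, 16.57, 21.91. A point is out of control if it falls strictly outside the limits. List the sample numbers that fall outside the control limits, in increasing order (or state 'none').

1, 5, 7

Compare each point to [17.02, 22.48]: sample 1 = 15.91 < LCL; sample 5 = 25.74 > UCL; sample 7 = 16.57 < LCL.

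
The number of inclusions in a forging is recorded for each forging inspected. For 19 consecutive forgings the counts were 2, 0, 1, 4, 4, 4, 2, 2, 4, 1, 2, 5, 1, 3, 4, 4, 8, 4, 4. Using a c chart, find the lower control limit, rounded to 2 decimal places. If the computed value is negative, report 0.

0.00

c̄ = (2 + 0 + 1 + 4 + 4 + 4 + 2 + 2 + 4 + 1 + 2 + 5 + 1 + 3 + 4 + 4 + 8 + 4 + 4) / 19 = 59 / 19 = 3.1053
LCL = c̄ − 3√c̄ = 3.1053 − 3 × 1.7622 = -2.1813 → 0 (cannot be negative)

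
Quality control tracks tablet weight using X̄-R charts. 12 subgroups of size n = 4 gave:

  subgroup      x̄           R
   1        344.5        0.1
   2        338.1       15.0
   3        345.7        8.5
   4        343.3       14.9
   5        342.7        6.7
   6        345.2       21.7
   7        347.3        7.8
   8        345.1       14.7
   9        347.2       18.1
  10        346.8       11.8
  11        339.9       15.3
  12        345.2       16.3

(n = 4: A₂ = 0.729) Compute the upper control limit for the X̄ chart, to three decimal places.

X̄̄ = (344.5 + 338.1 + 345.7 + 343.3 + 342.7 + 345.2 + 347.3 + 345.1 + 347.2 + 346.8 + 339.9 + 345.2) / 12 = 4131.0000 / 12 = 344.2500
R̄ = (0.1 + 15.0 + 8.5 + 14.9 + 6.7 + 21.7 + 7.8 + 14.7 + 18.1 + 11.8 + 15.3 + 16.3) / 12 = 150.9000 / 12 = 12.5750
UCL = X̄̄ + A₂·R̄ = 344.2500 + 0.729 × 12.5750 = 353.4172

353.417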